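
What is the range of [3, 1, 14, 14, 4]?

13

Step 1: Identify the maximum value: max = 14
Step 2: Identify the minimum value: min = 1
Step 3: Range = max - min = 14 - 1 = 13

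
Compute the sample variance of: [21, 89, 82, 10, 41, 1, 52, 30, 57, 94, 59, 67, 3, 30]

964.8791

Step 1: Compute the mean: (21 + 89 + 82 + 10 + 41 + 1 + 52 + 30 + 57 + 94 + 59 + 67 + 3 + 30) / 14 = 45.4286
Step 2: Compute squared deviations from the mean:
  (21 - 45.4286)^2 = 596.7551
  (89 - 45.4286)^2 = 1898.4694
  (82 - 45.4286)^2 = 1337.4694
  (10 - 45.4286)^2 = 1255.1837
  (41 - 45.4286)^2 = 19.6122
  (1 - 45.4286)^2 = 1973.898
  (52 - 45.4286)^2 = 43.1837
  (30 - 45.4286)^2 = 238.0408
  (57 - 45.4286)^2 = 133.898
  (94 - 45.4286)^2 = 2359.1837
  (59 - 45.4286)^2 = 184.1837
  (67 - 45.4286)^2 = 465.3265
  (3 - 45.4286)^2 = 1800.1837
  (30 - 45.4286)^2 = 238.0408
Step 3: Sum of squared deviations = 12543.4286
Step 4: Sample variance = 12543.4286 / 13 = 964.8791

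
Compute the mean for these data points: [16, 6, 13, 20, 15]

14

Step 1: Sum all values: 16 + 6 + 13 + 20 + 15 = 70
Step 2: Count the number of values: n = 5
Step 3: Mean = sum / n = 70 / 5 = 14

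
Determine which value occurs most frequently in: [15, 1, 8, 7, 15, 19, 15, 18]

15

Step 1: Count the frequency of each value:
  1: appears 1 time(s)
  7: appears 1 time(s)
  8: appears 1 time(s)
  15: appears 3 time(s)
  18: appears 1 time(s)
  19: appears 1 time(s)
Step 2: The value 15 appears most frequently (3 times).
Step 3: Mode = 15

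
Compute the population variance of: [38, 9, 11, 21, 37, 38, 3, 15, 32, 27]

155.09

Step 1: Compute the mean: (38 + 9 + 11 + 21 + 37 + 38 + 3 + 15 + 32 + 27) / 10 = 23.1
Step 2: Compute squared deviations from the mean:
  (38 - 23.1)^2 = 222.01
  (9 - 23.1)^2 = 198.81
  (11 - 23.1)^2 = 146.41
  (21 - 23.1)^2 = 4.41
  (37 - 23.1)^2 = 193.21
  (38 - 23.1)^2 = 222.01
  (3 - 23.1)^2 = 404.01
  (15 - 23.1)^2 = 65.61
  (32 - 23.1)^2 = 79.21
  (27 - 23.1)^2 = 15.21
Step 3: Sum of squared deviations = 1550.9
Step 4: Population variance = 1550.9 / 10 = 155.09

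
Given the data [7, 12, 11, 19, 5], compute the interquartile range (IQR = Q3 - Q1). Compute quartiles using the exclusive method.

9.5

Step 1: Sort the data: [5, 7, 11, 12, 19]
Step 2: n = 5
Step 3: Using the exclusive quartile method:
  Q1 = 6
  Q2 (median) = 11
  Q3 = 15.5
  IQR = Q3 - Q1 = 15.5 - 6 = 9.5
Step 4: IQR = 9.5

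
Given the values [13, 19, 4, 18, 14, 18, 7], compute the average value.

13.2857

Step 1: Sum all values: 13 + 19 + 4 + 18 + 14 + 18 + 7 = 93
Step 2: Count the number of values: n = 7
Step 3: Mean = sum / n = 93 / 7 = 13.2857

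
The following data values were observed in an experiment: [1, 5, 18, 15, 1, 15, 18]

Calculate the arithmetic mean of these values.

10.4286

Step 1: Sum all values: 1 + 5 + 18 + 15 + 1 + 15 + 18 = 73
Step 2: Count the number of values: n = 7
Step 3: Mean = sum / n = 73 / 7 = 10.4286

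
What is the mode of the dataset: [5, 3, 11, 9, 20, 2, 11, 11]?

11

Step 1: Count the frequency of each value:
  2: appears 1 time(s)
  3: appears 1 time(s)
  5: appears 1 time(s)
  9: appears 1 time(s)
  11: appears 3 time(s)
  20: appears 1 time(s)
Step 2: The value 11 appears most frequently (3 times).
Step 3: Mode = 11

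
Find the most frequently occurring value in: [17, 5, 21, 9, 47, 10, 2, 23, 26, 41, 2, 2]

2

Step 1: Count the frequency of each value:
  2: appears 3 time(s)
  5: appears 1 time(s)
  9: appears 1 time(s)
  10: appears 1 time(s)
  17: appears 1 time(s)
  21: appears 1 time(s)
  23: appears 1 time(s)
  26: appears 1 time(s)
  41: appears 1 time(s)
  47: appears 1 time(s)
Step 2: The value 2 appears most frequently (3 times).
Step 3: Mode = 2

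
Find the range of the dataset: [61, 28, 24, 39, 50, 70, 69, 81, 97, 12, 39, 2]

95

Step 1: Identify the maximum value: max = 97
Step 2: Identify the minimum value: min = 2
Step 3: Range = max - min = 97 - 2 = 95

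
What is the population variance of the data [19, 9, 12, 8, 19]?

22.64

Step 1: Compute the mean: (19 + 9 + 12 + 8 + 19) / 5 = 13.4
Step 2: Compute squared deviations from the mean:
  (19 - 13.4)^2 = 31.36
  (9 - 13.4)^2 = 19.36
  (12 - 13.4)^2 = 1.96
  (8 - 13.4)^2 = 29.16
  (19 - 13.4)^2 = 31.36
Step 3: Sum of squared deviations = 113.2
Step 4: Population variance = 113.2 / 5 = 22.64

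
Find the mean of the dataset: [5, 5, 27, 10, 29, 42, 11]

18.4286

Step 1: Sum all values: 5 + 5 + 27 + 10 + 29 + 42 + 11 = 129
Step 2: Count the number of values: n = 7
Step 3: Mean = sum / n = 129 / 7 = 18.4286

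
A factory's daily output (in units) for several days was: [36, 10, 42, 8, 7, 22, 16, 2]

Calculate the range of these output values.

40

Step 1: Identify the maximum value: max = 42
Step 2: Identify the minimum value: min = 2
Step 3: Range = max - min = 42 - 2 = 40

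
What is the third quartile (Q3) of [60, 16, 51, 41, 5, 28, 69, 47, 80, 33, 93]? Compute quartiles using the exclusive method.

69

Step 1: Sort the data: [5, 16, 28, 33, 41, 47, 51, 60, 69, 80, 93]
Step 2: n = 11
Step 3: Using the exclusive quartile method:
  Q1 = 28
  Q2 (median) = 47
  Q3 = 69
  IQR = Q3 - Q1 = 69 - 28 = 41
Step 4: Q3 = 69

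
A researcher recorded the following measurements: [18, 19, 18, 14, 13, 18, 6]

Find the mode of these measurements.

18

Step 1: Count the frequency of each value:
  6: appears 1 time(s)
  13: appears 1 time(s)
  14: appears 1 time(s)
  18: appears 3 time(s)
  19: appears 1 time(s)
Step 2: The value 18 appears most frequently (3 times).
Step 3: Mode = 18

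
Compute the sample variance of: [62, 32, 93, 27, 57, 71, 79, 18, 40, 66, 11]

707.4727

Step 1: Compute the mean: (62 + 32 + 93 + 27 + 57 + 71 + 79 + 18 + 40 + 66 + 11) / 11 = 50.5455
Step 2: Compute squared deviations from the mean:
  (62 - 50.5455)^2 = 131.2066
  (32 - 50.5455)^2 = 343.9339
  (93 - 50.5455)^2 = 1802.3884
  (27 - 50.5455)^2 = 554.3884
  (57 - 50.5455)^2 = 41.6612
  (71 - 50.5455)^2 = 418.3884
  (79 - 50.5455)^2 = 809.6612
  (18 - 50.5455)^2 = 1059.2066
  (40 - 50.5455)^2 = 111.2066
  (66 - 50.5455)^2 = 238.843
  (11 - 50.5455)^2 = 1563.843
Step 3: Sum of squared deviations = 7074.7273
Step 4: Sample variance = 7074.7273 / 10 = 707.4727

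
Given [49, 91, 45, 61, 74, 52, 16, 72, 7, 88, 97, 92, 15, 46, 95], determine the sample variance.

934.2857

Step 1: Compute the mean: (49 + 91 + 45 + 61 + 74 + 52 + 16 + 72 + 7 + 88 + 97 + 92 + 15 + 46 + 95) / 15 = 60
Step 2: Compute squared deviations from the mean:
  (49 - 60)^2 = 121
  (91 - 60)^2 = 961
  (45 - 60)^2 = 225
  (61 - 60)^2 = 1
  (74 - 60)^2 = 196
  (52 - 60)^2 = 64
  (16 - 60)^2 = 1936
  (72 - 60)^2 = 144
  (7 - 60)^2 = 2809
  (88 - 60)^2 = 784
  (97 - 60)^2 = 1369
  (92 - 60)^2 = 1024
  (15 - 60)^2 = 2025
  (46 - 60)^2 = 196
  (95 - 60)^2 = 1225
Step 3: Sum of squared deviations = 13080
Step 4: Sample variance = 13080 / 14 = 934.2857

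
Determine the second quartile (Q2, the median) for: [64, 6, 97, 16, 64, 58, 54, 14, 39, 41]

47.5

Step 1: Sort the data: [6, 14, 16, 39, 41, 54, 58, 64, 64, 97]
Step 2: n = 10
Step 3: Q2 is the median. Since n is even, it is the average of the values at positions 5 and 6:
  Q2 = (41 + 54) / 2 = 47.5
Step 4: Q2 = 47.5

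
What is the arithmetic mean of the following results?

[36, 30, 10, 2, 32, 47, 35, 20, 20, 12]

24.4

Step 1: Sum all values: 36 + 30 + 10 + 2 + 32 + 47 + 35 + 20 + 20 + 12 = 244
Step 2: Count the number of values: n = 10
Step 3: Mean = sum / n = 244 / 10 = 24.4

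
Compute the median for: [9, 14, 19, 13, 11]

13

Step 1: Sort the data in ascending order: [9, 11, 13, 14, 19]
Step 2: The number of values is n = 5.
Step 3: Since n is odd, the median is the middle value at position 3: 13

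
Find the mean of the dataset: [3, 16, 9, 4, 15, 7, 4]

8.2857

Step 1: Sum all values: 3 + 16 + 9 + 4 + 15 + 7 + 4 = 58
Step 2: Count the number of values: n = 7
Step 3: Mean = sum / n = 58 / 7 = 8.2857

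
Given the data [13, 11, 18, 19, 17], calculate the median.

17

Step 1: Sort the data in ascending order: [11, 13, 17, 18, 19]
Step 2: The number of values is n = 5.
Step 3: Since n is odd, the median is the middle value at position 3: 17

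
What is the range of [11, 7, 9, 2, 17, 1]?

16

Step 1: Identify the maximum value: max = 17
Step 2: Identify the minimum value: min = 1
Step 3: Range = max - min = 17 - 1 = 16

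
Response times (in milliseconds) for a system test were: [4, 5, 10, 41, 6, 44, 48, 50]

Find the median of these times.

25.5

Step 1: Sort the data in ascending order: [4, 5, 6, 10, 41, 44, 48, 50]
Step 2: The number of values is n = 8.
Step 3: Since n is even, the median is the average of positions 4 and 5:
  Median = (10 + 41) / 2 = 25.5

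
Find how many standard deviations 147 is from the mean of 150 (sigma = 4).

-0.75

Step 1: Recall the z-score formula: z = (x - mu) / sigma
Step 2: Substitute values: z = (147 - 150) / 4
Step 3: z = -3 / 4 = -0.75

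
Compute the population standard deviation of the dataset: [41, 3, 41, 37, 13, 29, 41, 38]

13.6651

Step 1: Compute the mean: 30.375
Step 2: Sum of squared deviations from the mean: 1493.875
Step 3: Population variance = 1493.875 / 8 = 186.7344
Step 4: Standard deviation = sqrt(186.7344) = 13.6651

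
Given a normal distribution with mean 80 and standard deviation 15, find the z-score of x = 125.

3

Step 1: Recall the z-score formula: z = (x - mu) / sigma
Step 2: Substitute values: z = (125 - 80) / 15
Step 3: z = 45 / 15 = 3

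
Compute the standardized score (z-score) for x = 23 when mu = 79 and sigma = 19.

-2.9474

Step 1: Recall the z-score formula: z = (x - mu) / sigma
Step 2: Substitute values: z = (23 - 79) / 19
Step 3: z = -56 / 19 = -2.9474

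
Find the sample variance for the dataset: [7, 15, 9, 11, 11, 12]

7.3667

Step 1: Compute the mean: (7 + 15 + 9 + 11 + 11 + 12) / 6 = 10.8333
Step 2: Compute squared deviations from the mean:
  (7 - 10.8333)^2 = 14.6944
  (15 - 10.8333)^2 = 17.3611
  (9 - 10.8333)^2 = 3.3611
  (11 - 10.8333)^2 = 0.0278
  (11 - 10.8333)^2 = 0.0278
  (12 - 10.8333)^2 = 1.3611
Step 3: Sum of squared deviations = 36.8333
Step 4: Sample variance = 36.8333 / 5 = 7.3667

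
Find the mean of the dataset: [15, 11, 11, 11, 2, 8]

9.6667

Step 1: Sum all values: 15 + 11 + 11 + 11 + 2 + 8 = 58
Step 2: Count the number of values: n = 6
Step 3: Mean = sum / n = 58 / 6 = 9.6667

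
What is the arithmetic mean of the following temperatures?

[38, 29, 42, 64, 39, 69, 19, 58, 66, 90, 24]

48.9091

Step 1: Sum all values: 38 + 29 + 42 + 64 + 39 + 69 + 19 + 58 + 66 + 90 + 24 = 538
Step 2: Count the number of values: n = 11
Step 3: Mean = sum / n = 538 / 11 = 48.9091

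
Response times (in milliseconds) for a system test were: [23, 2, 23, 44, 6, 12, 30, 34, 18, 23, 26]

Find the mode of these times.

23

Step 1: Count the frequency of each value:
  2: appears 1 time(s)
  6: appears 1 time(s)
  12: appears 1 time(s)
  18: appears 1 time(s)
  23: appears 3 time(s)
  26: appears 1 time(s)
  30: appears 1 time(s)
  34: appears 1 time(s)
  44: appears 1 time(s)
Step 2: The value 23 appears most frequently (3 times).
Step 3: Mode = 23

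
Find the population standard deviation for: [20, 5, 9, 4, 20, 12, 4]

6.5434

Step 1: Compute the mean: 10.5714
Step 2: Sum of squared deviations from the mean: 299.7143
Step 3: Population variance = 299.7143 / 7 = 42.8163
Step 4: Standard deviation = sqrt(42.8163) = 6.5434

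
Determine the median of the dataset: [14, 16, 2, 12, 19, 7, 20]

14

Step 1: Sort the data in ascending order: [2, 7, 12, 14, 16, 19, 20]
Step 2: The number of values is n = 7.
Step 3: Since n is odd, the median is the middle value at position 4: 14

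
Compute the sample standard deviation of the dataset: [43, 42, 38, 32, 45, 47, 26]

7.5719

Step 1: Compute the mean: 39
Step 2: Sum of squared deviations from the mean: 344
Step 3: Sample variance = 344 / 6 = 57.3333
Step 4: Standard deviation = sqrt(57.3333) = 7.5719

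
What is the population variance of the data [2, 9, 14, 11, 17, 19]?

31.3333

Step 1: Compute the mean: (2 + 9 + 14 + 11 + 17 + 19) / 6 = 12
Step 2: Compute squared deviations from the mean:
  (2 - 12)^2 = 100
  (9 - 12)^2 = 9
  (14 - 12)^2 = 4
  (11 - 12)^2 = 1
  (17 - 12)^2 = 25
  (19 - 12)^2 = 49
Step 3: Sum of squared deviations = 188
Step 4: Population variance = 188 / 6 = 31.3333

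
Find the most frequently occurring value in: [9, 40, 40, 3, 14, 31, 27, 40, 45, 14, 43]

40

Step 1: Count the frequency of each value:
  3: appears 1 time(s)
  9: appears 1 time(s)
  14: appears 2 time(s)
  27: appears 1 time(s)
  31: appears 1 time(s)
  40: appears 3 time(s)
  43: appears 1 time(s)
  45: appears 1 time(s)
Step 2: The value 40 appears most frequently (3 times).
Step 3: Mode = 40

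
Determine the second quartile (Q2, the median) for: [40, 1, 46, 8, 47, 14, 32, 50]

36

Step 1: Sort the data: [1, 8, 14, 32, 40, 46, 47, 50]
Step 2: n = 8
Step 3: Q2 is the median. Since n is even, it is the average of the values at positions 4 and 5:
  Q2 = (32 + 40) / 2 = 36
Step 4: Q2 = 36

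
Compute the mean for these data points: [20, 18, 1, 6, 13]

11.6

Step 1: Sum all values: 20 + 18 + 1 + 6 + 13 = 58
Step 2: Count the number of values: n = 5
Step 3: Mean = sum / n = 58 / 5 = 11.6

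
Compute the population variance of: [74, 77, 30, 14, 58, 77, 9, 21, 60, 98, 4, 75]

955.0208

Step 1: Compute the mean: (74 + 77 + 30 + 14 + 58 + 77 + 9 + 21 + 60 + 98 + 4 + 75) / 12 = 49.75
Step 2: Compute squared deviations from the mean:
  (74 - 49.75)^2 = 588.0625
  (77 - 49.75)^2 = 742.5625
  (30 - 49.75)^2 = 390.0625
  (14 - 49.75)^2 = 1278.0625
  (58 - 49.75)^2 = 68.0625
  (77 - 49.75)^2 = 742.5625
  (9 - 49.75)^2 = 1660.5625
  (21 - 49.75)^2 = 826.5625
  (60 - 49.75)^2 = 105.0625
  (98 - 49.75)^2 = 2328.0625
  (4 - 49.75)^2 = 2093.0625
  (75 - 49.75)^2 = 637.5625
Step 3: Sum of squared deviations = 11460.25
Step 4: Population variance = 11460.25 / 12 = 955.0208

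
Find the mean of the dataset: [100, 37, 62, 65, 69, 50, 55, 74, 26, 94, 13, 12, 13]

51.5385

Step 1: Sum all values: 100 + 37 + 62 + 65 + 69 + 50 + 55 + 74 + 26 + 94 + 13 + 12 + 13 = 670
Step 2: Count the number of values: n = 13
Step 3: Mean = sum / n = 670 / 13 = 51.5385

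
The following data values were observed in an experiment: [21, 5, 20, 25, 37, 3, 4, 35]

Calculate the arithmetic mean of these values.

18.75

Step 1: Sum all values: 21 + 5 + 20 + 25 + 37 + 3 + 4 + 35 = 150
Step 2: Count the number of values: n = 8
Step 3: Mean = sum / n = 150 / 8 = 18.75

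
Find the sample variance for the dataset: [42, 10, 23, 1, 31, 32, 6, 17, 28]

184.6111

Step 1: Compute the mean: (42 + 10 + 23 + 1 + 31 + 32 + 6 + 17 + 28) / 9 = 21.1111
Step 2: Compute squared deviations from the mean:
  (42 - 21.1111)^2 = 436.3457
  (10 - 21.1111)^2 = 123.4568
  (23 - 21.1111)^2 = 3.5679
  (1 - 21.1111)^2 = 404.4568
  (31 - 21.1111)^2 = 97.7901
  (32 - 21.1111)^2 = 118.5679
  (6 - 21.1111)^2 = 228.3457
  (17 - 21.1111)^2 = 16.9012
  (28 - 21.1111)^2 = 47.4568
Step 3: Sum of squared deviations = 1476.8889
Step 4: Sample variance = 1476.8889 / 8 = 184.6111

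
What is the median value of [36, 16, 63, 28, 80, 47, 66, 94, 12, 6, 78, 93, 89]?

63

Step 1: Sort the data in ascending order: [6, 12, 16, 28, 36, 47, 63, 66, 78, 80, 89, 93, 94]
Step 2: The number of values is n = 13.
Step 3: Since n is odd, the median is the middle value at position 7: 63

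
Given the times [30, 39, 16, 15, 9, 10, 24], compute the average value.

20.4286

Step 1: Sum all values: 30 + 39 + 16 + 15 + 9 + 10 + 24 = 143
Step 2: Count the number of values: n = 7
Step 3: Mean = sum / n = 143 / 7 = 20.4286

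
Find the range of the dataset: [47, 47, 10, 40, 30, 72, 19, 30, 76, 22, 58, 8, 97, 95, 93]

89

Step 1: Identify the maximum value: max = 97
Step 2: Identify the minimum value: min = 8
Step 3: Range = max - min = 97 - 8 = 89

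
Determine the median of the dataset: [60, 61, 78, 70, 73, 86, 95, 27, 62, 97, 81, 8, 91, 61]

71.5

Step 1: Sort the data in ascending order: [8, 27, 60, 61, 61, 62, 70, 73, 78, 81, 86, 91, 95, 97]
Step 2: The number of values is n = 14.
Step 3: Since n is even, the median is the average of positions 7 and 8:
  Median = (70 + 73) / 2 = 71.5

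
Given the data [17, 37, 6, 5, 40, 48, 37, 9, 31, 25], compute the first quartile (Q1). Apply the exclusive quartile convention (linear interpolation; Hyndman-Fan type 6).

8.25

Step 1: Sort the data: [5, 6, 9, 17, 25, 31, 37, 37, 40, 48]
Step 2: n = 10
Step 3: Using the exclusive quartile method:
  Q1 = 8.25
  Q2 (median) = 28
  Q3 = 37.75
  IQR = Q3 - Q1 = 37.75 - 8.25 = 29.5
Step 4: Q1 = 8.25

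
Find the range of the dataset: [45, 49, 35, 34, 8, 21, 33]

41

Step 1: Identify the maximum value: max = 49
Step 2: Identify the minimum value: min = 8
Step 3: Range = max - min = 49 - 8 = 41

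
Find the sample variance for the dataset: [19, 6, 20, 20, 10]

43

Step 1: Compute the mean: (19 + 6 + 20 + 20 + 10) / 5 = 15
Step 2: Compute squared deviations from the mean:
  (19 - 15)^2 = 16
  (6 - 15)^2 = 81
  (20 - 15)^2 = 25
  (20 - 15)^2 = 25
  (10 - 15)^2 = 25
Step 3: Sum of squared deviations = 172
Step 4: Sample variance = 172 / 4 = 43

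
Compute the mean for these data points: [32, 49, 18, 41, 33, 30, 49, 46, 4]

33.5556

Step 1: Sum all values: 32 + 49 + 18 + 41 + 33 + 30 + 49 + 46 + 4 = 302
Step 2: Count the number of values: n = 9
Step 3: Mean = sum / n = 302 / 9 = 33.5556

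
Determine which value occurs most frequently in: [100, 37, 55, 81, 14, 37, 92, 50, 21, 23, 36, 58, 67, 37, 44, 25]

37

Step 1: Count the frequency of each value:
  14: appears 1 time(s)
  21: appears 1 time(s)
  23: appears 1 time(s)
  25: appears 1 time(s)
  36: appears 1 time(s)
  37: appears 3 time(s)
  44: appears 1 time(s)
  50: appears 1 time(s)
  55: appears 1 time(s)
  58: appears 1 time(s)
  67: appears 1 time(s)
  81: appears 1 time(s)
  92: appears 1 time(s)
  100: appears 1 time(s)
Step 2: The value 37 appears most frequently (3 times).
Step 3: Mode = 37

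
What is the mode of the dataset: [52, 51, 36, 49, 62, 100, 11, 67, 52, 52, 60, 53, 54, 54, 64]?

52

Step 1: Count the frequency of each value:
  11: appears 1 time(s)
  36: appears 1 time(s)
  49: appears 1 time(s)
  51: appears 1 time(s)
  52: appears 3 time(s)
  53: appears 1 time(s)
  54: appears 2 time(s)
  60: appears 1 time(s)
  62: appears 1 time(s)
  64: appears 1 time(s)
  67: appears 1 time(s)
  100: appears 1 time(s)
Step 2: The value 52 appears most frequently (3 times).
Step 3: Mode = 52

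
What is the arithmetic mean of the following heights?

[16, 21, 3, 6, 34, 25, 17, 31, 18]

19

Step 1: Sum all values: 16 + 21 + 3 + 6 + 34 + 25 + 17 + 31 + 18 = 171
Step 2: Count the number of values: n = 9
Step 3: Mean = sum / n = 171 / 9 = 19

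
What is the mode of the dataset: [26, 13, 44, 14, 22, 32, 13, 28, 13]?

13

Step 1: Count the frequency of each value:
  13: appears 3 time(s)
  14: appears 1 time(s)
  22: appears 1 time(s)
  26: appears 1 time(s)
  28: appears 1 time(s)
  32: appears 1 time(s)
  44: appears 1 time(s)
Step 2: The value 13 appears most frequently (3 times).
Step 3: Mode = 13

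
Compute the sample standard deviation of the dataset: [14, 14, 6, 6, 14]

4.3818

Step 1: Compute the mean: 10.8
Step 2: Sum of squared deviations from the mean: 76.8
Step 3: Sample variance = 76.8 / 4 = 19.2
Step 4: Standard deviation = sqrt(19.2) = 4.3818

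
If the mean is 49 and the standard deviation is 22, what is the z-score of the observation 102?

2.4091

Step 1: Recall the z-score formula: z = (x - mu) / sigma
Step 2: Substitute values: z = (102 - 49) / 22
Step 3: z = 53 / 22 = 2.4091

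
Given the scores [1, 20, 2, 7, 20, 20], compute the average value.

11.6667

Step 1: Sum all values: 1 + 20 + 2 + 7 + 20 + 20 = 70
Step 2: Count the number of values: n = 6
Step 3: Mean = sum / n = 70 / 6 = 11.6667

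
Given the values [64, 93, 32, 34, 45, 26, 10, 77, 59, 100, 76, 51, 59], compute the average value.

55.8462

Step 1: Sum all values: 64 + 93 + 32 + 34 + 45 + 26 + 10 + 77 + 59 + 100 + 76 + 51 + 59 = 726
Step 2: Count the number of values: n = 13
Step 3: Mean = sum / n = 726 / 13 = 55.8462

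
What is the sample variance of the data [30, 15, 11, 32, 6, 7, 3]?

136.4762

Step 1: Compute the mean: (30 + 15 + 11 + 32 + 6 + 7 + 3) / 7 = 14.8571
Step 2: Compute squared deviations from the mean:
  (30 - 14.8571)^2 = 229.3061
  (15 - 14.8571)^2 = 0.0204
  (11 - 14.8571)^2 = 14.8776
  (32 - 14.8571)^2 = 293.8776
  (6 - 14.8571)^2 = 78.449
  (7 - 14.8571)^2 = 61.7347
  (3 - 14.8571)^2 = 140.5918
Step 3: Sum of squared deviations = 818.8571
Step 4: Sample variance = 818.8571 / 6 = 136.4762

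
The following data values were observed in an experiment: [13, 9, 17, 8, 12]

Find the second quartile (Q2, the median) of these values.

12

Step 1: Sort the data: [8, 9, 12, 13, 17]
Step 2: n = 5
Step 3: Q2 is the median. Since n is odd, it is the middle value at position 3: 12
Step 4: Q2 = 12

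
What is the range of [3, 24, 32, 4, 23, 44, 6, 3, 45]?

42

Step 1: Identify the maximum value: max = 45
Step 2: Identify the minimum value: min = 3
Step 3: Range = max - min = 45 - 3 = 42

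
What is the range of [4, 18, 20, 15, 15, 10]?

16

Step 1: Identify the maximum value: max = 20
Step 2: Identify the minimum value: min = 4
Step 3: Range = max - min = 20 - 4 = 16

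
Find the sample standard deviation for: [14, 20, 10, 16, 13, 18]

3.6009

Step 1: Compute the mean: 15.1667
Step 2: Sum of squared deviations from the mean: 64.8333
Step 3: Sample variance = 64.8333 / 5 = 12.9667
Step 4: Standard deviation = sqrt(12.9667) = 3.6009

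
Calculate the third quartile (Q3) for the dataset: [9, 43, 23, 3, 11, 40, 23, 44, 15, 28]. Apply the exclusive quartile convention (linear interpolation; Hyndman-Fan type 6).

40.75

Step 1: Sort the data: [3, 9, 11, 15, 23, 23, 28, 40, 43, 44]
Step 2: n = 10
Step 3: Using the exclusive quartile method:
  Q1 = 10.5
  Q2 (median) = 23
  Q3 = 40.75
  IQR = Q3 - Q1 = 40.75 - 10.5 = 30.25
Step 4: Q3 = 40.75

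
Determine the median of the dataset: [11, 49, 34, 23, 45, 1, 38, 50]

36

Step 1: Sort the data in ascending order: [1, 11, 23, 34, 38, 45, 49, 50]
Step 2: The number of values is n = 8.
Step 3: Since n is even, the median is the average of positions 4 and 5:
  Median = (34 + 38) / 2 = 36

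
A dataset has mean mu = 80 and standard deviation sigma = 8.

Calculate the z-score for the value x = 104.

3

Step 1: Recall the z-score formula: z = (x - mu) / sigma
Step 2: Substitute values: z = (104 - 80) / 8
Step 3: z = 24 / 8 = 3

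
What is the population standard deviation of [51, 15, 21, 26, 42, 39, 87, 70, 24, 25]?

22.1314

Step 1: Compute the mean: 40
Step 2: Sum of squared deviations from the mean: 4898
Step 3: Population variance = 4898 / 10 = 489.8
Step 4: Standard deviation = sqrt(489.8) = 22.1314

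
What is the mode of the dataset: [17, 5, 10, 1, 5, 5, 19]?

5

Step 1: Count the frequency of each value:
  1: appears 1 time(s)
  5: appears 3 time(s)
  10: appears 1 time(s)
  17: appears 1 time(s)
  19: appears 1 time(s)
Step 2: The value 5 appears most frequently (3 times).
Step 3: Mode = 5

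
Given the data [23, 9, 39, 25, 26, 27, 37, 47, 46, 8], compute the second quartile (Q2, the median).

26.5

Step 1: Sort the data: [8, 9, 23, 25, 26, 27, 37, 39, 46, 47]
Step 2: n = 10
Step 3: Q2 is the median. Since n is even, it is the average of the values at positions 5 and 6:
  Q2 = (26 + 27) / 2 = 26.5
Step 4: Q2 = 26.5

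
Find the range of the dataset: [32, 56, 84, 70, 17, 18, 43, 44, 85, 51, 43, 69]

68

Step 1: Identify the maximum value: max = 85
Step 2: Identify the minimum value: min = 17
Step 3: Range = max - min = 85 - 17 = 68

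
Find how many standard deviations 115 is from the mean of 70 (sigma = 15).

3

Step 1: Recall the z-score formula: z = (x - mu) / sigma
Step 2: Substitute values: z = (115 - 70) / 15
Step 3: z = 45 / 15 = 3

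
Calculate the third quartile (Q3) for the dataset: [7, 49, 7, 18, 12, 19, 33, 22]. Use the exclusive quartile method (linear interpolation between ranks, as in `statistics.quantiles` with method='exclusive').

30.25

Step 1: Sort the data: [7, 7, 12, 18, 19, 22, 33, 49]
Step 2: n = 8
Step 3: Using the exclusive quartile method:
  Q1 = 8.25
  Q2 (median) = 18.5
  Q3 = 30.25
  IQR = Q3 - Q1 = 30.25 - 8.25 = 22
Step 4: Q3 = 30.25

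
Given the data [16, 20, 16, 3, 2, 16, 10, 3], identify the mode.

16

Step 1: Count the frequency of each value:
  2: appears 1 time(s)
  3: appears 2 time(s)
  10: appears 1 time(s)
  16: appears 3 time(s)
  20: appears 1 time(s)
Step 2: The value 16 appears most frequently (3 times).
Step 3: Mode = 16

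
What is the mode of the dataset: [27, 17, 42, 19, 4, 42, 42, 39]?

42

Step 1: Count the frequency of each value:
  4: appears 1 time(s)
  17: appears 1 time(s)
  19: appears 1 time(s)
  27: appears 1 time(s)
  39: appears 1 time(s)
  42: appears 3 time(s)
Step 2: The value 42 appears most frequently (3 times).
Step 3: Mode = 42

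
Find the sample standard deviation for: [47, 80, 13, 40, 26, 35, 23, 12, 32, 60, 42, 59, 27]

19.6335

Step 1: Compute the mean: 38.1538
Step 2: Sum of squared deviations from the mean: 4625.6923
Step 3: Sample variance = 4625.6923 / 12 = 385.4744
Step 4: Standard deviation = sqrt(385.4744) = 19.6335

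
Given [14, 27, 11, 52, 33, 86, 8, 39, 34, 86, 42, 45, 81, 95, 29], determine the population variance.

771.9822

Step 1: Compute the mean: (14 + 27 + 11 + 52 + 33 + 86 + 8 + 39 + 34 + 86 + 42 + 45 + 81 + 95 + 29) / 15 = 45.4667
Step 2: Compute squared deviations from the mean:
  (14 - 45.4667)^2 = 990.1511
  (27 - 45.4667)^2 = 341.0178
  (11 - 45.4667)^2 = 1187.9511
  (52 - 45.4667)^2 = 42.6844
  (33 - 45.4667)^2 = 155.4178
  (86 - 45.4667)^2 = 1642.9511
  (8 - 45.4667)^2 = 1403.7511
  (39 - 45.4667)^2 = 41.8178
  (34 - 45.4667)^2 = 131.4844
  (86 - 45.4667)^2 = 1642.9511
  (42 - 45.4667)^2 = 12.0178
  (45 - 45.4667)^2 = 0.2178
  (81 - 45.4667)^2 = 1262.6178
  (95 - 45.4667)^2 = 2453.5511
  (29 - 45.4667)^2 = 271.1511
Step 3: Sum of squared deviations = 11579.7333
Step 4: Population variance = 11579.7333 / 15 = 771.9822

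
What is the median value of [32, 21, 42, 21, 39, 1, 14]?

21

Step 1: Sort the data in ascending order: [1, 14, 21, 21, 32, 39, 42]
Step 2: The number of values is n = 7.
Step 3: Since n is odd, the median is the middle value at position 4: 21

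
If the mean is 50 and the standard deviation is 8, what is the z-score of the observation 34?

-2

Step 1: Recall the z-score formula: z = (x - mu) / sigma
Step 2: Substitute values: z = (34 - 50) / 8
Step 3: z = -16 / 8 = -2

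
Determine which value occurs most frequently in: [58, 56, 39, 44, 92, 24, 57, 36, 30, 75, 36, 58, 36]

36

Step 1: Count the frequency of each value:
  24: appears 1 time(s)
  30: appears 1 time(s)
  36: appears 3 time(s)
  39: appears 1 time(s)
  44: appears 1 time(s)
  56: appears 1 time(s)
  57: appears 1 time(s)
  58: appears 2 time(s)
  75: appears 1 time(s)
  92: appears 1 time(s)
Step 2: The value 36 appears most frequently (3 times).
Step 3: Mode = 36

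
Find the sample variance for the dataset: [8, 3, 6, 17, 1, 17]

47.4667

Step 1: Compute the mean: (8 + 3 + 6 + 17 + 1 + 17) / 6 = 8.6667
Step 2: Compute squared deviations from the mean:
  (8 - 8.6667)^2 = 0.4444
  (3 - 8.6667)^2 = 32.1111
  (6 - 8.6667)^2 = 7.1111
  (17 - 8.6667)^2 = 69.4444
  (1 - 8.6667)^2 = 58.7778
  (17 - 8.6667)^2 = 69.4444
Step 3: Sum of squared deviations = 237.3333
Step 4: Sample variance = 237.3333 / 5 = 47.4667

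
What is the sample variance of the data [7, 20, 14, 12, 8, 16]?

24.1667

Step 1: Compute the mean: (7 + 20 + 14 + 12 + 8 + 16) / 6 = 12.8333
Step 2: Compute squared deviations from the mean:
  (7 - 12.8333)^2 = 34.0278
  (20 - 12.8333)^2 = 51.3611
  (14 - 12.8333)^2 = 1.3611
  (12 - 12.8333)^2 = 0.6944
  (8 - 12.8333)^2 = 23.3611
  (16 - 12.8333)^2 = 10.0278
Step 3: Sum of squared deviations = 120.8333
Step 4: Sample variance = 120.8333 / 5 = 24.1667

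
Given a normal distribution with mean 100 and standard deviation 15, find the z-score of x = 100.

0

Step 1: Recall the z-score formula: z = (x - mu) / sigma
Step 2: Substitute values: z = (100 - 100) / 15
Step 3: z = 0 / 15 = 0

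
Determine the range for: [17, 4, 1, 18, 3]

17

Step 1: Identify the maximum value: max = 18
Step 2: Identify the minimum value: min = 1
Step 3: Range = max - min = 18 - 1 = 17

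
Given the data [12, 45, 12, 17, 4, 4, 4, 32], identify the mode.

4

Step 1: Count the frequency of each value:
  4: appears 3 time(s)
  12: appears 2 time(s)
  17: appears 1 time(s)
  32: appears 1 time(s)
  45: appears 1 time(s)
Step 2: The value 4 appears most frequently (3 times).
Step 3: Mode = 4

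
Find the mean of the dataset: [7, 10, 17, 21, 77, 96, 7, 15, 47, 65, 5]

33.3636

Step 1: Sum all values: 7 + 10 + 17 + 21 + 77 + 96 + 7 + 15 + 47 + 65 + 5 = 367
Step 2: Count the number of values: n = 11
Step 3: Mean = sum / n = 367 / 11 = 33.3636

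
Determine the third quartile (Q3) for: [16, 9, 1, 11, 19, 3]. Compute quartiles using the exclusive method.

16.75

Step 1: Sort the data: [1, 3, 9, 11, 16, 19]
Step 2: n = 6
Step 3: Using the exclusive quartile method:
  Q1 = 2.5
  Q2 (median) = 10
  Q3 = 16.75
  IQR = Q3 - Q1 = 16.75 - 2.5 = 14.25
Step 4: Q3 = 16.75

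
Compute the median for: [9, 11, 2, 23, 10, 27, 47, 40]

17

Step 1: Sort the data in ascending order: [2, 9, 10, 11, 23, 27, 40, 47]
Step 2: The number of values is n = 8.
Step 3: Since n is even, the median is the average of positions 4 and 5:
  Median = (11 + 23) / 2 = 17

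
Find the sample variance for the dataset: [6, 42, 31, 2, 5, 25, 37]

275.8095

Step 1: Compute the mean: (6 + 42 + 31 + 2 + 5 + 25 + 37) / 7 = 21.1429
Step 2: Compute squared deviations from the mean:
  (6 - 21.1429)^2 = 229.3061
  (42 - 21.1429)^2 = 435.0204
  (31 - 21.1429)^2 = 97.1633
  (2 - 21.1429)^2 = 366.449
  (5 - 21.1429)^2 = 260.5918
  (25 - 21.1429)^2 = 14.8776
  (37 - 21.1429)^2 = 251.449
Step 3: Sum of squared deviations = 1654.8571
Step 4: Sample variance = 1654.8571 / 6 = 275.8095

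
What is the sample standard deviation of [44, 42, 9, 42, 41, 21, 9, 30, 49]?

15.3984

Step 1: Compute the mean: 31.8889
Step 2: Sum of squared deviations from the mean: 1896.8889
Step 3: Sample variance = 1896.8889 / 8 = 237.1111
Step 4: Standard deviation = sqrt(237.1111) = 15.3984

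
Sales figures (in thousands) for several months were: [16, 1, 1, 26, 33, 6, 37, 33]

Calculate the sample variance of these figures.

227.2679

Step 1: Compute the mean: (16 + 1 + 1 + 26 + 33 + 6 + 37 + 33) / 8 = 19.125
Step 2: Compute squared deviations from the mean:
  (16 - 19.125)^2 = 9.7656
  (1 - 19.125)^2 = 328.5156
  (1 - 19.125)^2 = 328.5156
  (26 - 19.125)^2 = 47.2656
  (33 - 19.125)^2 = 192.5156
  (6 - 19.125)^2 = 172.2656
  (37 - 19.125)^2 = 319.5156
  (33 - 19.125)^2 = 192.5156
Step 3: Sum of squared deviations = 1590.875
Step 4: Sample variance = 1590.875 / 7 = 227.2679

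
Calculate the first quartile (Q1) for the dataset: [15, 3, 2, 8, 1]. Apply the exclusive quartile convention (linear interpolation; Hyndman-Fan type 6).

1.5

Step 1: Sort the data: [1, 2, 3, 8, 15]
Step 2: n = 5
Step 3: Using the exclusive quartile method:
  Q1 = 1.5
  Q2 (median) = 3
  Q3 = 11.5
  IQR = Q3 - Q1 = 11.5 - 1.5 = 10
Step 4: Q1 = 1.5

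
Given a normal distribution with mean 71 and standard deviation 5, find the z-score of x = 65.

-1.2

Step 1: Recall the z-score formula: z = (x - mu) / sigma
Step 2: Substitute values: z = (65 - 71) / 5
Step 3: z = -6 / 5 = -1.2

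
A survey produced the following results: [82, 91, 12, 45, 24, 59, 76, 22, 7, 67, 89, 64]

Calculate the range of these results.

84

Step 1: Identify the maximum value: max = 91
Step 2: Identify the minimum value: min = 7
Step 3: Range = max - min = 91 - 7 = 84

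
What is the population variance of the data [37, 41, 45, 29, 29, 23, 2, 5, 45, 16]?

219.76

Step 1: Compute the mean: (37 + 41 + 45 + 29 + 29 + 23 + 2 + 5 + 45 + 16) / 10 = 27.2
Step 2: Compute squared deviations from the mean:
  (37 - 27.2)^2 = 96.04
  (41 - 27.2)^2 = 190.44
  (45 - 27.2)^2 = 316.84
  (29 - 27.2)^2 = 3.24
  (29 - 27.2)^2 = 3.24
  (23 - 27.2)^2 = 17.64
  (2 - 27.2)^2 = 635.04
  (5 - 27.2)^2 = 492.84
  (45 - 27.2)^2 = 316.84
  (16 - 27.2)^2 = 125.44
Step 3: Sum of squared deviations = 2197.6
Step 4: Population variance = 2197.6 / 10 = 219.76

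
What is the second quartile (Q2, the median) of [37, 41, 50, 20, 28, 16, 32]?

32

Step 1: Sort the data: [16, 20, 28, 32, 37, 41, 50]
Step 2: n = 7
Step 3: Q2 is the median. Since n is odd, it is the middle value at position 4: 32
Step 4: Q2 = 32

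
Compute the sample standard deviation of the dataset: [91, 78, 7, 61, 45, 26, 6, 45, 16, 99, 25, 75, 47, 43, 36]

29.1441

Step 1: Compute the mean: 46.6667
Step 2: Sum of squared deviations from the mean: 11891.3333
Step 3: Sample variance = 11891.3333 / 14 = 849.381
Step 4: Standard deviation = sqrt(849.381) = 29.1441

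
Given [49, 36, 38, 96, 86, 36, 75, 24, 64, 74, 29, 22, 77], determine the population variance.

594.9822

Step 1: Compute the mean: (49 + 36 + 38 + 96 + 86 + 36 + 75 + 24 + 64 + 74 + 29 + 22 + 77) / 13 = 54.3077
Step 2: Compute squared deviations from the mean:
  (49 - 54.3077)^2 = 28.1716
  (36 - 54.3077)^2 = 335.1716
  (38 - 54.3077)^2 = 265.9408
  (96 - 54.3077)^2 = 1738.2485
  (86 - 54.3077)^2 = 1004.4024
  (36 - 54.3077)^2 = 335.1716
  (75 - 54.3077)^2 = 428.1716
  (24 - 54.3077)^2 = 918.5562
  (64 - 54.3077)^2 = 93.9408
  (74 - 54.3077)^2 = 387.787
  (29 - 54.3077)^2 = 640.4793
  (22 - 54.3077)^2 = 1043.787
  (77 - 54.3077)^2 = 514.9408
Step 3: Sum of squared deviations = 7734.7692
Step 4: Population variance = 7734.7692 / 13 = 594.9822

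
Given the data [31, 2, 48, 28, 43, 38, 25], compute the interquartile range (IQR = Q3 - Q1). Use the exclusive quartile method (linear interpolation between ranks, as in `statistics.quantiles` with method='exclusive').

18

Step 1: Sort the data: [2, 25, 28, 31, 38, 43, 48]
Step 2: n = 7
Step 3: Using the exclusive quartile method:
  Q1 = 25
  Q2 (median) = 31
  Q3 = 43
  IQR = Q3 - Q1 = 43 - 25 = 18
Step 4: IQR = 18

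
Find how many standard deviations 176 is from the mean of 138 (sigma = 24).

1.5833

Step 1: Recall the z-score formula: z = (x - mu) / sigma
Step 2: Substitute values: z = (176 - 138) / 24
Step 3: z = 38 / 24 = 1.5833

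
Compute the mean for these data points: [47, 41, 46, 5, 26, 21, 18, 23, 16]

27

Step 1: Sum all values: 47 + 41 + 46 + 5 + 26 + 21 + 18 + 23 + 16 = 243
Step 2: Count the number of values: n = 9
Step 3: Mean = sum / n = 243 / 9 = 27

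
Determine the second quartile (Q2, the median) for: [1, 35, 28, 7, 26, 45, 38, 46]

31.5

Step 1: Sort the data: [1, 7, 26, 28, 35, 38, 45, 46]
Step 2: n = 8
Step 3: Q2 is the median. Since n is even, it is the average of the values at positions 4 and 5:
  Q2 = (28 + 35) / 2 = 31.5
Step 4: Q2 = 31.5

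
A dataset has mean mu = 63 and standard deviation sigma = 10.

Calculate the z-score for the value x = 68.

0.5

Step 1: Recall the z-score formula: z = (x - mu) / sigma
Step 2: Substitute values: z = (68 - 63) / 10
Step 3: z = 5 / 10 = 0.5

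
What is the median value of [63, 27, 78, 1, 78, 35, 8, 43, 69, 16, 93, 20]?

39

Step 1: Sort the data in ascending order: [1, 8, 16, 20, 27, 35, 43, 63, 69, 78, 78, 93]
Step 2: The number of values is n = 12.
Step 3: Since n is even, the median is the average of positions 6 and 7:
  Median = (35 + 43) / 2 = 39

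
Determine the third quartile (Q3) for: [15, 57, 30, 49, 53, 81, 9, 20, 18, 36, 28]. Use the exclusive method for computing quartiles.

53

Step 1: Sort the data: [9, 15, 18, 20, 28, 30, 36, 49, 53, 57, 81]
Step 2: n = 11
Step 3: Using the exclusive quartile method:
  Q1 = 18
  Q2 (median) = 30
  Q3 = 53
  IQR = Q3 - Q1 = 53 - 18 = 35
Step 4: Q3 = 53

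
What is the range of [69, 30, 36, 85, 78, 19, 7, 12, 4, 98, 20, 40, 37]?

94

Step 1: Identify the maximum value: max = 98
Step 2: Identify the minimum value: min = 4
Step 3: Range = max - min = 98 - 4 = 94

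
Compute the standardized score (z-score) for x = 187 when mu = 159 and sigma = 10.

2.8

Step 1: Recall the z-score formula: z = (x - mu) / sigma
Step 2: Substitute values: z = (187 - 159) / 10
Step 3: z = 28 / 10 = 2.8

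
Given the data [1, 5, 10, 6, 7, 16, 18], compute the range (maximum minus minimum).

17

Step 1: Identify the maximum value: max = 18
Step 2: Identify the minimum value: min = 1
Step 3: Range = max - min = 18 - 1 = 17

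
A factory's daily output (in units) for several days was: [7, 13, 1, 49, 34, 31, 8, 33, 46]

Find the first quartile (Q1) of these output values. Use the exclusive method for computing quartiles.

7.5

Step 1: Sort the data: [1, 7, 8, 13, 31, 33, 34, 46, 49]
Step 2: n = 9
Step 3: Using the exclusive quartile method:
  Q1 = 7.5
  Q2 (median) = 31
  Q3 = 40
  IQR = Q3 - Q1 = 40 - 7.5 = 32.5
Step 4: Q1 = 7.5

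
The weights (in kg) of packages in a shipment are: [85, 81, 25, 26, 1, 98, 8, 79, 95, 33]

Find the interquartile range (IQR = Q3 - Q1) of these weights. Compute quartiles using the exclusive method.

66.75

Step 1: Sort the data: [1, 8, 25, 26, 33, 79, 81, 85, 95, 98]
Step 2: n = 10
Step 3: Using the exclusive quartile method:
  Q1 = 20.75
  Q2 (median) = 56
  Q3 = 87.5
  IQR = Q3 - Q1 = 87.5 - 20.75 = 66.75
Step 4: IQR = 66.75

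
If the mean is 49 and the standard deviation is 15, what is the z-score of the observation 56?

0.4667

Step 1: Recall the z-score formula: z = (x - mu) / sigma
Step 2: Substitute values: z = (56 - 49) / 15
Step 3: z = 7 / 15 = 0.4667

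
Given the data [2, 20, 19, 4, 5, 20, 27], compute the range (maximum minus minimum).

25

Step 1: Identify the maximum value: max = 27
Step 2: Identify the minimum value: min = 2
Step 3: Range = max - min = 27 - 2 = 25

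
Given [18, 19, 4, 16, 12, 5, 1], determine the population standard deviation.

6.7974

Step 1: Compute the mean: 10.7143
Step 2: Sum of squared deviations from the mean: 323.4286
Step 3: Population variance = 323.4286 / 7 = 46.2041
Step 4: Standard deviation = sqrt(46.2041) = 6.7974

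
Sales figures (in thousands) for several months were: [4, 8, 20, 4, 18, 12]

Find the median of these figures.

10

Step 1: Sort the data in ascending order: [4, 4, 8, 12, 18, 20]
Step 2: The number of values is n = 6.
Step 3: Since n is even, the median is the average of positions 3 and 4:
  Median = (8 + 12) / 2 = 10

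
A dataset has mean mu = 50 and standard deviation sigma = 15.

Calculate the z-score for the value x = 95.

3

Step 1: Recall the z-score formula: z = (x - mu) / sigma
Step 2: Substitute values: z = (95 - 50) / 15
Step 3: z = 45 / 15 = 3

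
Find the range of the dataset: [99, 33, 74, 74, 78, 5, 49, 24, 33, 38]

94

Step 1: Identify the maximum value: max = 99
Step 2: Identify the minimum value: min = 5
Step 3: Range = max - min = 99 - 5 = 94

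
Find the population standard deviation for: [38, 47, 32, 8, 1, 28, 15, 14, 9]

14.6515

Step 1: Compute the mean: 21.3333
Step 2: Sum of squared deviations from the mean: 1932
Step 3: Population variance = 1932 / 9 = 214.6667
Step 4: Standard deviation = sqrt(214.6667) = 14.6515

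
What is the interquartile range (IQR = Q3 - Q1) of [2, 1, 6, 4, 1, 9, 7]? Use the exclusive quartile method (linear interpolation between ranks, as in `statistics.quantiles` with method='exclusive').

6

Step 1: Sort the data: [1, 1, 2, 4, 6, 7, 9]
Step 2: n = 7
Step 3: Using the exclusive quartile method:
  Q1 = 1
  Q2 (median) = 4
  Q3 = 7
  IQR = Q3 - Q1 = 7 - 1 = 6
Step 4: IQR = 6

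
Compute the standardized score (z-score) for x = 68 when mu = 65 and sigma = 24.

0.125

Step 1: Recall the z-score formula: z = (x - mu) / sigma
Step 2: Substitute values: z = (68 - 65) / 24
Step 3: z = 3 / 24 = 0.125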